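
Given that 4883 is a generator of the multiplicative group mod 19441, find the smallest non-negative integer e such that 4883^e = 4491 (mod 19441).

7705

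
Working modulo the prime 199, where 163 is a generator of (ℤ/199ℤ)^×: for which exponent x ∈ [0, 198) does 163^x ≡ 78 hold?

135

Baby-step giant-step with m = ceil(sqrt(198)) = 15.
Baby table (163^j mod 199 for j=0..14):
  0:1  1:163  2:102  3:109  4:56  5:173  6:140  7:134
  8:151  9:136  10:79  11:141  12:98  13:54  14:46
Giant step factor: 163^(-15) ≡ 171 (mod 199).
Scan 78·171^i mod 199 for i = 0, 1, …:
  i=0: 78   i=1: 5   i=2: 59   i=3: 139
  i=4: 88   i=5: 123   i=6: 138   i=7: 116
  i=8: 135   i=9: 1
Match at i=9, j=0: x = 9·15 + 0 = 135.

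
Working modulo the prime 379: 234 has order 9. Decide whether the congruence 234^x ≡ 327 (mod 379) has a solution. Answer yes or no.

yes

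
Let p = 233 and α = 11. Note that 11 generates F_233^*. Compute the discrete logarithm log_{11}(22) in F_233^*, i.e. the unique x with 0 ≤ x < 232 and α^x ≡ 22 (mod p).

105

Baby-step giant-step with m = ceil(sqrt(232)) = 16.
Baby table (11^j mod 233 for j=0..15):
  0:1  1:11  2:121  3:166  4:195  5:48  6:62  7:216
  8:46  9:40  10:207  11:180  12:116  13:111  14:56  15:150
Giant step factor: 11^(-16) ≡ 184 (mod 233).
Scan 22·184^i mod 233 for i = 0, 1, …:
  i=0: 22   i=1: 87   i=2: 164   i=3: 119
  i=4: 227   i=5: 61   i=6: 40
Match at i=6, j=9: x = 6·16 + 9 = 105.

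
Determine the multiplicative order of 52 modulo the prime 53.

The order of 52 must divide p − 1 = 52 = 2^2 · 13.
Divisors: 1, 2, 4, 13, 26, 52.
Check each in increasing order: 52^1 ≡ 52;  52^2 ≡ 1.
Smallest exponent giving 1 is 2.

2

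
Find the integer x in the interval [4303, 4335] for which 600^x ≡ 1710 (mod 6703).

Compute 600^4303 mod 6703 = 4082, then multiply by 600 repeatedly:
  600^4303=4082  600^4304=2605  600^4305=1201  600^4306=3379  600^4307=3094
  600^4308=6372  600^4309=2490  600^4310=5934  600^4311=1107  600^4312=603
  600^4313=6541  600^4314=3345  600^4315=2803  600^4316=6050  600^4317=3677
  600^4318=913  600^4319=4857  600^4320=5098  600^4321=2232  600^4322=5303
  600^4323=4578  600^4324=5273  600^4325=6687  600^4326=3806  600^4327=4580
  600^4328=6473  600^4329=2763  600^4330=2159  600^4331=1721  600^4332=338
  600^4333=1710
Found 1710 at exponent 4333.

4333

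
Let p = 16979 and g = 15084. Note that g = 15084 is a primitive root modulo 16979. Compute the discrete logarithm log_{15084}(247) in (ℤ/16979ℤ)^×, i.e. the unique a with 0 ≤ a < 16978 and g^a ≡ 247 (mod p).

16208

Baby-step giant-step with m = ceil(sqrt(16978)) = 131.
Baby table (15084^j mod 16979 for j=0..130):
  0:1  1:15084  2:8456  3:4056  4:5367  5:16935  6:15464  7:1474
  8:8305  9:1558  10:1936  11:15723  12:3060  13:8118  14:16343  15:16690
  16:4327  17:1192  18:16346  19:11005  20:12716  21:13360  22:15468  23:10873
  24:8171  25:803  26:6425  27:15547  28:13979  29:14014  30:15605  31:5943
  32:12071  33:13147  34:11607  35:9519  36:10172  37:12204  38:15797  39:15641
  40:5639  41:10865  42:6352  43:1071  44:7935  45:6569  46:14331  47:9155
  48:3813  49:7419  50:16586  51:14638  52:4676  53:2018  54:13144  55:313
  56:1130  57:14983  58:13082  59:15929  60:3207  61:1217  62:2929  63:1678
  64:12242  65:11703  66:14368  67:6956  68:11063  69:4680  70:11417  71:13010
  72:16537  73:5619  74:14807  75:7022  76:4846  77:2469  78:7449  79:10673
  80:13633  81:7503  82:10217  83:11824  84:5800  85:11392  86:9448  87:8885
  88:6093  89:16464  90:8122  91:8763  92:16556  93:3572  94:5681  95:16170
  96:4945  97:1633  98:12622  99:4721  100:1638  101:3147  102:13043  103:4939
  104:13003  105:12823  106:14343  107:3394  108:3411  109:5154  110:13074  111:14110
  112:3475  113:2727  114:10930  115:2030  116:7383  117:16890  118:15844  119:11471
  120:12554  121:14728  122:3916  123:15982  124:4646  125:7931  126:14149  127:14465
  128:9910  129:16303  130:7595
Giant step factor: 15084^(-131) ≡ 3859 (mod 16979).
Scan 247·3859^i mod 16979 for i = 0, 1, …:
  i=0: 247   i=1: 2349   i=2: 14984   i=3: 9761
  i=4: 8277   i=5: 3444   i=6: 12818   i=7: 4835
  i=8: 15323   i=9: 10579     …   i=122: 16706
  i=123: 16170
Match at i=123, j=95: a = 123·131 + 95 = 16208.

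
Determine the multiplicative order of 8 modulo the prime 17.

8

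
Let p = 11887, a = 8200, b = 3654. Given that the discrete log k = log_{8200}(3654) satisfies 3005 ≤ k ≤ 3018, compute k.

3014

Compute 8200^3005 mod 11887 = 195, then multiply by 8200 repeatedly:
  8200^3005=195  8200^3006=6142  8200^3007=11068  8200^3008=355  8200^3009=10572
  8200^3010=10396  8200^3011=5523  8200^3012=11017  8200^3013=10087  8200^3014=3654
Found 3654 at exponent 3014.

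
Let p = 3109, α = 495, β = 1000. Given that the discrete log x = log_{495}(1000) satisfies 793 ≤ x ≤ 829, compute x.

819

Compute 495^793 mod 3109 = 195, then multiply by 495 repeatedly:
  495^793=195  495^794=146  495^795=763  495^796=1496  495^797=578
  495^798=82  495^799=173  495^800=1692  495^801=1219  495^802=259
  495^803=736  495^804=567  495^805=855  495^806=401  495^807=2628
  495^808=1298  495^809=2056  495^810=1077  495^811=1476  495^812=5
  495^813=2475  495^814=179  495^815=1553  495^816=812  495^817=879
  495^818=2954  495^819=1000
Found 1000 at exponent 819.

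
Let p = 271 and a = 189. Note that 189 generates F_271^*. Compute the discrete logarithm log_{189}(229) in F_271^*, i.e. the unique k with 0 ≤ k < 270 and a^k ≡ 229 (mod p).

86

Baby-step giant-step with m = ceil(sqrt(270)) = 17.
Baby table (189^j mod 271 for j=0..16):
  0:1  1:189  2:220  3:117  4:162  5:266  6:139  7:255
  8:228  9:3  10:25  11:118  12:80  13:215  14:256  15:146
  16:223
Giant step factor: 189^(-17) ≡ 21 (mod 271).
Scan 229·21^i mod 271 for i = 0, 1, …:
  i=0: 229   i=1: 202   i=2: 177   i=3: 194
  i=4: 9   i=5: 189
Match at i=5, j=1: k = 5·17 + 1 = 86.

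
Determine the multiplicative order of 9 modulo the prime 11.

The order of 9 must divide p − 1 = 10 = 2 · 5.
Divisors: 1, 2, 5, 10.
Check each in increasing order: 9^1 ≡ 9;  9^2 ≡ 4;  9^5 ≡ 1.
Smallest exponent giving 1 is 5.

5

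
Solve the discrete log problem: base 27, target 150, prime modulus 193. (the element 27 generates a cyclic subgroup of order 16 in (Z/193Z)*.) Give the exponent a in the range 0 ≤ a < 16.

Successive powers of 27 modulo 193:
  27^0=1  27^1=27  27^2=150
So 27^2 ≡ 150 (mod 193), giving a = 2.

2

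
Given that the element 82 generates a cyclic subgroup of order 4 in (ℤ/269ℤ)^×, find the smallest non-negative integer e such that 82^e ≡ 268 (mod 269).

2

Successive powers of 82 modulo 269:
  82^0=1  82^1=82  82^2=268
So 82^2 ≡ 268 (mod 269), giving e = 2.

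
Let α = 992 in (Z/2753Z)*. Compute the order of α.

688

The order of 992 must divide p − 1 = 2752 = 2^6 · 43.
Divisors: 1, 2, 4, 8, 16, 32, 43, 64, 86, 172, 344, 688, 1376, 2752.
Check each in increasing order: 992^1 ≡ 992;  992^2 ≡ 1243;  992^4 ≡ 616;  992^8 ≡ 2295;  992^16 ≡ 536;  992^32 ≡ 984;  992^43 ≡ 598;  992^64 ≡ 1953;  992^86 ≡ 2467;  992^172 ≡ 1959;  992^344 ≡ 2752;  992^688 ≡ 1.
Smallest exponent giving 1 is 688.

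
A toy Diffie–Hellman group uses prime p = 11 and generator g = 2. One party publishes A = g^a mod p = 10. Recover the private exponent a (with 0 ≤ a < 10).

Successive powers of 2 modulo 11:
  2^0=1  2^1=2  2^2=4  2^3=8  2^4=5  2^5=10
So 2^5 ≡ 10 (mod 11), giving a = 5.

5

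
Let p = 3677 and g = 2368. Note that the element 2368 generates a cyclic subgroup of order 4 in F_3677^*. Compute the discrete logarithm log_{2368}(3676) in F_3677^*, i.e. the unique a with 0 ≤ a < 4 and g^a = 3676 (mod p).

2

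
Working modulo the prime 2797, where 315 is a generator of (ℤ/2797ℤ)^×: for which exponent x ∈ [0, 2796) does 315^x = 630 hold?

446

Baby-step giant-step with m = ceil(sqrt(2796)) = 53.
Baby table (315^j mod 2797 for j=0..52):
  0:1  1:315  2:1330  3:2197  4:1196  5:1942  6:1984  7:1229
  8:1149  9:1122  10:1008  11:1459  12:877  13:2149  14:61  15:2433
  16:17  17:2558  18:234  19:988  20:753  21:2247  22:164  23:1314
  24:2751  25:2292  26:354  27:2427  28:924  29:172  30:1037  31:2203
  32:289  33:1531  34:1181  35:14  36:1613  37:1838  38:2788  39:2759
  40:2015  41:2603  42:424  43:2101  44:1723  45:127  46:847  47:1090
  48:2116  49:854  50:498  51:238  52:2248
Giant step factor: 315^(-53) ≡ 327 (mod 2797).
Scan 630·327^i mod 2797 for i = 0, 1, …:
  i=0: 630   i=1: 1829   i=2: 2322   i=3: 1307
  i=4: 2245   i=5: 1301   i=6: 283   i=7: 240
  i=8: 164
Match at i=8, j=22: x = 8·53 + 22 = 446.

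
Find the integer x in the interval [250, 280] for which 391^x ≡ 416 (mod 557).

254

Compute 391^250 mod 557 = 517, then multiply by 391 repeatedly:
  391^250=517  391^251=513  391^252=63  391^253=125  391^254=416
Found 416 at exponent 254.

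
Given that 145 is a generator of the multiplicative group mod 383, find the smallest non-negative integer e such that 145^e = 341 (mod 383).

Baby-step giant-step with m = ceil(sqrt(382)) = 20.
Baby table (145^j mod 383 for j=0..19):
  0:1  1:145  2:343  3:328  4:68  5:285  6:344  7:90
  8:28  9:230  10:29  11:375  12:372  13:320  14:57  15:222
  16:18  17:312  18:46  19:159
Giant step factor: 145^(-20) ≡ 143 (mod 383).
Scan 341·143^i mod 383 for i = 0, 1, …:
  i=0: 341   i=1: 122   i=2: 211   i=3: 299
  i=4: 244   i=5: 39   i=6: 215   i=7: 105
  i=8: 78   i=9: 47     …   i=13: 37
  i=14: 312
Match at i=14, j=17: e = 14·20 + 17 = 297.

297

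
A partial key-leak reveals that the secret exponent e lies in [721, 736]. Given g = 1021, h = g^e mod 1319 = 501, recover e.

Compute 1021^721 mod 1319 = 501, then multiply by 1021 repeatedly:
  1021^721=501
Found 501 at exponent 721.

721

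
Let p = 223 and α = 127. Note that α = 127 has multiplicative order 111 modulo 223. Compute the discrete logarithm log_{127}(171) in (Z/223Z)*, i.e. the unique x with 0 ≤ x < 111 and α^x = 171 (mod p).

39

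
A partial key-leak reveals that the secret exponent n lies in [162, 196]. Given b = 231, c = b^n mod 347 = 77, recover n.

Compute 231^162 mod 347 = 177, then multiply by 231 repeatedly:
  231^162=177  231^163=288  231^164=251  231^165=32  231^166=105
  231^167=312  231^168=243  231^169=266  231^170=27  231^171=338
  231^172=3  231^173=346  231^174=116  231^175=77
Found 77 at exponent 175.

175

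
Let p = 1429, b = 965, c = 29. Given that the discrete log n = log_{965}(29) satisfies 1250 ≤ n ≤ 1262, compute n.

1259

Compute 965^1250 mod 1429 = 95, then multiply by 965 repeatedly:
  965^1250=95  965^1251=219  965^1252=1272  965^1253=1398  965^1254=94
  965^1255=683  965^1256=326  965^1257=210  965^1258=1161  965^1259=29
Found 29 at exponent 1259.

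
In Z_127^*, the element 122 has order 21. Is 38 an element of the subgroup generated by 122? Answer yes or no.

38 ∈ ⟨122⟩ iff 38^21 ≡ 1 (mod 127), since |⟨122⟩| = 21.
38^21 mod 127 = 1.
Since 1 = 1, 38 lies in the subgroup.

yes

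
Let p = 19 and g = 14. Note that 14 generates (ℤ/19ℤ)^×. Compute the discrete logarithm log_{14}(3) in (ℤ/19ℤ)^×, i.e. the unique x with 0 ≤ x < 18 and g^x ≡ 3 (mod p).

Successive powers of 14 modulo 19:
  14^0=1  14^1=14  14^2=6  14^3=8  14^4=17  14^5=10
  14^6=7  14^7=3
So 14^7 ≡ 3 (mod 19), giving x = 7.

7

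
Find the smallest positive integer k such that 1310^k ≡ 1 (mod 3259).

3258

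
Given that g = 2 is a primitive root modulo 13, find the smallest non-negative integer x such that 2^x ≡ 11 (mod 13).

7

Successive powers of 2 modulo 13:
  2^0=1  2^1=2  2^2=4  2^3=8  2^4=3  2^5=6
  2^6=12  2^7=11
So 2^7 ≡ 11 (mod 13), giving x = 7.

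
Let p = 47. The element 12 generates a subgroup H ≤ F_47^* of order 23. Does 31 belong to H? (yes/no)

no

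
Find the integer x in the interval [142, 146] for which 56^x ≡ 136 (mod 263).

146

Compute 56^142 mod 263 = 216, then multiply by 56 repeatedly:
  56^142=216  56^143=261  56^144=151  56^145=40  56^146=136
Found 136 at exponent 146.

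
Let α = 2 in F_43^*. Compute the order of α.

14

The order of 2 must divide p − 1 = 42 = 2 · 3 · 7.
Divisors: 1, 2, 3, 6, 7, 14, 21, 42.
Check each in increasing order: 2^1 ≡ 2;  2^2 ≡ 4;  2^3 ≡ 8;  2^6 ≡ 21;  2^7 ≡ 42;  2^14 ≡ 1.
Smallest exponent giving 1 is 14.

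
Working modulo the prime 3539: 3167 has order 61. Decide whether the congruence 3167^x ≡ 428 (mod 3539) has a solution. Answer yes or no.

yes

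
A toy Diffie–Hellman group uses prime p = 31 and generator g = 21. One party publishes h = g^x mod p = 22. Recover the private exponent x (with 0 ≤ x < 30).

Successive powers of 21 modulo 31:
  21^0=1  21^1=21  21^2=7  21^3=23  21^4=18  21^5=6
  21^6=2  21^7=11  21^8=14  21^9=15  21^10=5  21^11=12
  21^12=4  21^13=22
So 21^13 ≡ 22 (mod 31), giving x = 13.

13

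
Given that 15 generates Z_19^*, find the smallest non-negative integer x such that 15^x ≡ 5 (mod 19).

Successive powers of 15 modulo 19:
  15^0=1  15^1=15  15^2=16  15^3=12  15^4=9  15^5=2
  15^6=11  15^7=13  15^8=5
So 15^8 ≡ 5 (mod 19), giving x = 8.

8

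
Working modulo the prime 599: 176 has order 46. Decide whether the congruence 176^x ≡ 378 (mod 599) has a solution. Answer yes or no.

378 ∈ ⟨176⟩ iff 378^46 ≡ 1 (mod 599), since |⟨176⟩| = 46.
378^46 mod 599 = 1.
Since 1 = 1, 378 lies in the subgroup.

yes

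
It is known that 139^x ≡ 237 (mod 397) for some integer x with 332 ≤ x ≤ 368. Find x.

350

Compute 139^332 mod 397 = 121, then multiply by 139 repeatedly:
  139^332=121  139^333=145  139^334=305  139^335=313  139^336=234
  139^337=369  139^338=78  139^339=123  139^340=26  139^341=41
  139^342=141  139^343=146  139^344=47  139^345=181  139^346=148
  139^347=325  139^348=314  139^349=373  139^350=237
Found 237 at exponent 350.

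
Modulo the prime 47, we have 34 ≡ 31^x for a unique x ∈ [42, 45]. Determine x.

42

Compute 31^42 mod 47 = 34, then multiply by 31 repeatedly:
  31^42=34
Found 34 at exponent 42.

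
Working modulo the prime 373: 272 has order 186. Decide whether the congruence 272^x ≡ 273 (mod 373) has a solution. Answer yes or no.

yes

273 ∈ ⟨272⟩ iff 273^186 ≡ 1 (mod 373), since |⟨272⟩| = 186.
273^186 mod 373 = 1.
Since 1 = 1, 273 lies in the subgroup.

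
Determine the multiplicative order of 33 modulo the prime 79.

26

The order of 33 must divide p − 1 = 78 = 2 · 3 · 13.
Divisors: 1, 2, 3, 6, 13, 26, 39, 78.
Check each in increasing order: 33^1 ≡ 33;  33^2 ≡ 62;  33^3 ≡ 71;  33^6 ≡ 64;  33^13 ≡ 78;  33^26 ≡ 1.
Smallest exponent giving 1 is 26.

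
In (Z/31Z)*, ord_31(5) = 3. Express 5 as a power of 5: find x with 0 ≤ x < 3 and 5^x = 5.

1

Successive powers of 5 modulo 31:
  5^0=1  5^1=5
So 5^1 ≡ 5 (mod 31), giving x = 1.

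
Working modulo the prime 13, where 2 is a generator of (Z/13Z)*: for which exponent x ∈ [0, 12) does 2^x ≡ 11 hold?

Successive powers of 2 modulo 13:
  2^0=1  2^1=2  2^2=4  2^3=8  2^4=3  2^5=6
  2^6=12  2^7=11
So 2^7 ≡ 11 (mod 13), giving x = 7.

7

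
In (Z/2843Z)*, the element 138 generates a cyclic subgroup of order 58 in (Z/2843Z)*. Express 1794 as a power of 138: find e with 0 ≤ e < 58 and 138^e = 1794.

Baby-step giant-step with m = ceil(sqrt(58)) = 8.
Baby table (138^j mod 2843 for j=0..7):
  0:1  1:138  2:1986  3:1140  4:955  5:1012  6:349  7:2674
Giant step factor: 138^(-8) ≡ 2238 (mod 2843).
Scan 1794·2238^i mod 2843 for i = 0, 1, …:
  i=0: 1794   i=1: 656   i=2: 1140
Match at i=2, j=3: e = 2·8 + 3 = 19.

19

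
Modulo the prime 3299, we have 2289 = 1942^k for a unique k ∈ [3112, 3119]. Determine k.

Compute 1942^3112 mod 3299 = 2612, then multiply by 1942 repeatedly:
  1942^3112=2612  1942^3113=1941  1942^3114=1964  1942^3115=444  1942^3116=1209
  1942^3117=2289
Found 2289 at exponent 3117.

3117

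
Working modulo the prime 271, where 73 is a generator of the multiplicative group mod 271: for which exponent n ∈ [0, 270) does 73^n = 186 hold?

89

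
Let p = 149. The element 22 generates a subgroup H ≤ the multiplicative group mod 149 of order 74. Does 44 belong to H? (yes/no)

no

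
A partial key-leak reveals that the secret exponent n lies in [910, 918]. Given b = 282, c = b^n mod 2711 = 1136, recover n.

910

Compute 282^910 mod 2711 = 1136, then multiply by 282 repeatedly:
  282^910=1136
Found 1136 at exponent 910.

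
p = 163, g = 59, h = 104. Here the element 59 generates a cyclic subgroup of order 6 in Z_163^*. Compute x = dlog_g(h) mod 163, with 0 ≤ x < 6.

4

Successive powers of 59 modulo 163:
  59^0=1  59^1=59  59^2=58  59^3=162  59^4=104
So 59^4 ≡ 104 (mod 163), giving x = 4.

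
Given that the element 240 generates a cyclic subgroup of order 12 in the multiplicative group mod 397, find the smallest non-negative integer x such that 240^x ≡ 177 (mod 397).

11

Successive powers of 240 modulo 397:
  240^0=1  240^1=240  240^2=35  240^3=63  240^4=34  240^5=220
  240^6=396  240^7=157  240^8=362  240^9=334  240^10=363  240^11=177
So 240^11 ≡ 177 (mod 397), giving x = 11.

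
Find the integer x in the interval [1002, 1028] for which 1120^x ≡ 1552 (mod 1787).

1017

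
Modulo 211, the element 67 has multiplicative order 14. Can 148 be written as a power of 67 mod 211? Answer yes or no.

yes

⟨67⟩ has order 14; its elements mod 211 are {1, 12, 40, 58, 63, 67, 88, 123, 144, 148, 153, 171, 199, 210}.
148 is in this set.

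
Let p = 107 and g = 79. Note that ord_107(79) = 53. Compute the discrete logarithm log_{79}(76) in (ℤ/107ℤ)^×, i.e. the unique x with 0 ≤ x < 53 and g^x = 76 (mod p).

Baby-step giant-step with m = ceil(sqrt(53)) = 8.
Baby table (79^j mod 107 for j=0..7):
  0:1  1:79  2:35  3:90  4:48  5:47  6:75  7:40
Giant step factor: 79^(-8) ≡ 92 (mod 107).
Scan 76·92^i mod 107 for i = 0, 1, …:
  i=0: 76   i=1: 37   i=2: 87   i=3: 86
  i=4: 101   i=5: 90
Match at i=5, j=3: x = 5·8 + 3 = 43.

43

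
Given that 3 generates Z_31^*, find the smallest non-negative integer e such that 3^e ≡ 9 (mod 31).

2

Successive powers of 3 modulo 31:
  3^0=1  3^1=3  3^2=9
So 3^2 ≡ 9 (mod 31), giving e = 2.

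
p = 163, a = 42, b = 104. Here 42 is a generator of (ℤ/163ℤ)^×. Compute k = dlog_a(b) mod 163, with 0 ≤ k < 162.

54

Baby-step giant-step with m = ceil(sqrt(162)) = 13.
Baby table (42^j mod 163 for j=0..12):
  0:1  1:42  2:134  3:86  4:26  5:114  6:61  7:117
  8:24  9:30  10:119  11:108  12:135
Giant step factor: 42^(-13) ≡ 149 (mod 163).
Scan 104·149^i mod 163 for i = 0, 1, …:
  i=0: 104   i=1: 11   i=2: 9   i=3: 37
  i=4: 134
Match at i=4, j=2: k = 4·13 + 2 = 54.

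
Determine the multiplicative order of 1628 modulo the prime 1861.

The order of 1628 must divide p − 1 = 1860 = 2^2 · 3 · 5 · 31.
Divisors: 1, 2, 3, 4, 5, 6, 10, 12, 15, 20, 30, 31, 60, 62, 93, 124, 155, 186, 310, 372, 465, 620, 930, 1860.
Check each in increasing order: 1628^1 ≡ 1628;  1628^2 ≡ 320;  1628^3 ≡ 1741;  1628^4 ≡ 45;  1628^5 ≡ 681;  1628^6 ≡ 1373;  1628^10 ≡ 372;  1628^12 ≡ 1797;  1628^15 ≡ 236;  1628^20 ≡ 670;  1628^30 ≡ 1727;  1628^31 ≡ 1446;  1628^60 ≡ 1207;  1628^62 ≡ 1013;  1628^93 ≡ 191;  1628^124 ≡ 758;  1628^155 ≡ 1800;  1628^186 ≡ 1122;  1628^310 ≡ 1860;  1628^372 ≡ 848;  1628^465 ≡ 61;  1628^620 ≡ 1.
Smallest exponent giving 1 is 620.

620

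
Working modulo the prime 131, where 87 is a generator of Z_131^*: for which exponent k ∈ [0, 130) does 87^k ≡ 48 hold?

82

Baby-step giant-step with m = ceil(sqrt(130)) = 12.
Baby table (87^j mod 131 for j=0..11):
  0:1  1:87  2:102  3:97  4:55  5:69  6:108  7:95
  8:12  9:127  10:45  11:116
Giant step factor: 87^(-12) ≡ 105 (mod 131).
Scan 48·105^i mod 131 for i = 0, 1, …:
  i=0: 48   i=1: 62   i=2: 91   i=3: 123
  i=4: 77   i=5: 94   i=6: 45
Match at i=6, j=10: k = 6·12 + 10 = 82.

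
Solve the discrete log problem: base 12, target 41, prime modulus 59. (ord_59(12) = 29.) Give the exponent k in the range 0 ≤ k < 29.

17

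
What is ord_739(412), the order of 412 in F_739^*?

The order of 412 must divide p − 1 = 738 = 2 · 3^2 · 41.
Divisors: 1, 2, 3, 6, 9, 18, 41, 82, 123, 246, 369, 738.
Check each in increasing order: 412^1 ≡ 412;  412^2 ≡ 513;  412^3 ≡ 2;  412^6 ≡ 4;  412^9 ≡ 8;  412^18 ≡ 64;  412^41 ≡ 542;  412^82 ≡ 381;  412^123 ≡ 321;  412^246 ≡ 320;  412^369 ≡ 738;  412^738 ≡ 1.
Smallest exponent giving 1 is 738.

738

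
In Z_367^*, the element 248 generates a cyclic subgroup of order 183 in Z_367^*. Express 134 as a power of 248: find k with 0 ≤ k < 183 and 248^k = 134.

132

Baby-step giant-step with m = ceil(sqrt(183)) = 14.
Baby table (248^j mod 367 for j=0..13):
  0:1  1:248  2:215  3:105  4:350  5:188  6:15  7:50
  8:289  9:107  10:112  11:251  12:225  13:16
Giant step factor: 248^(-14) ≡ 117 (mod 367).
Scan 134·117^i mod 367 for i = 0, 1, …:
  i=0: 134   i=1: 264   i=2: 60   i=3: 47
  i=4: 361   i=5: 32   i=6: 74   i=7: 217
  i=8: 66   i=9: 15
Match at i=9, j=6: k = 9·14 + 6 = 132.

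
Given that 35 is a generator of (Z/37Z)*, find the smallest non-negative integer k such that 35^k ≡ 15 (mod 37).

Successive powers of 35 modulo 37:
  35^0=1  35^1=35  35^2=4  35^3=29  35^4=16  35^5=5
  35^6=27  35^7=20  35^8=34  35^9=6  35^10=25  35^11=24
  35^12=26  35^13=22  35^14=30  35^15=14  35^16=9  35^17=19
  35^18=36  35^19=2  35^20=33  35^21=8  35^22=21  35^23=32
  35^24=10  35^25=17  35^26=3  35^27=31  35^28=12  35^29=13
  35^30=11  35^31=15
So 35^31 ≡ 15 (mod 37), giving k = 31.

31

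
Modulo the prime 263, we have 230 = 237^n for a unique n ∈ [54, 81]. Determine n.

57

Compute 237^54 mod 263 = 122, then multiply by 237 repeatedly:
  237^54=122  237^55=247  237^56=153  237^57=230
Found 230 at exponent 57.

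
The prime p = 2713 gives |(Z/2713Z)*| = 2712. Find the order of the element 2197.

The order of 2197 must divide p − 1 = 2712 = 2^3 · 3 · 113.
Divisors: 1, 2, 3, 4, 6, 8, 12, 24, 113, 226, 339, 452, 678, 904, 1356, 2712.
Check each in increasing order: 2197^1 ≡ 2197;  2197^2 ≡ 382;  2197^3 ≡ 937;  2197^4 ≡ 2135;  2197^6 ≡ 1670;  2197^8 ≡ 385;  2197^12 ≡ 2649;  2197^24 ≡ 1383;  2197^113 ≡ 2712;  2197^226 ≡ 1.
Smallest exponent giving 1 is 226.

226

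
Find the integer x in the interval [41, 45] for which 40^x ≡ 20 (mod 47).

45

Compute 40^41 mod 47 = 5, then multiply by 40 repeatedly:
  40^41=5  40^42=12  40^43=10  40^44=24  40^45=20
Found 20 at exponent 45.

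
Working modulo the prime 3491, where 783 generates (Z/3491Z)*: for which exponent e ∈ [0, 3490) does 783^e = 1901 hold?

3284

Baby-step giant-step with m = ceil(sqrt(3490)) = 60.
Baby table (783^j mod 3491 for j=0..59):
  0:1  1:783  2:2164  3:1277  4:1465  5:2047  6:432  7:3120
  8:2751  9:86  10:1009  11:1081  12:1601  13:314  14:1492  15:2242
  16:3004  17:2689  18:414  19:2990  20:2200  21:1537  22:2567  23:2636
  24:807  25:10  26:848  27:694  28:2297  29:686  30:3015  31:829
  32:3272  33:3073  34:860  35:3108  36:337  37:2046  38:3140  39:956
  40:1474  41:2112  42:2453  43:649  44:1972  45:1054  46:1406  47:1233
  48:1923  49:1088  50:100  51:1498  52:3449  53:2024  54:3369  55:2222
  56:1308  57:1301  58:2802  59:1618
Giant step factor: 783^(-60) ≡ 484 (mod 3491).
Scan 1901·484^i mod 3491 for i = 0, 1, …:
  i=0: 1901   i=1: 1951   i=2: 1714   i=3: 2209
  i=4: 910   i=5: 574   i=6: 2027   i=7: 97
  i=8: 1565   i=9: 3404     …   i=53: 1764
  i=54: 1972
Match at i=54, j=44: e = 54·60 + 44 = 3284.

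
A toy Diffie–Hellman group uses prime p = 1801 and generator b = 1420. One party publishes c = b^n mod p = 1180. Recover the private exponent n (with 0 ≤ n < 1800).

441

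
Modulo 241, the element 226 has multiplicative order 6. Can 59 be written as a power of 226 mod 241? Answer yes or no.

no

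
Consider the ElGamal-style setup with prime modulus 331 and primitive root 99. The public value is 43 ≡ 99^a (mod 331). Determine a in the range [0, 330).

148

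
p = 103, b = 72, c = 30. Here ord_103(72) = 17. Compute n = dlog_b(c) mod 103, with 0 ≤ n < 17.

Successive powers of 72 modulo 103:
  72^0=1  72^1=72  72^2=34  72^3=79  72^4=23  72^5=8
  72^6=61  72^7=66  72^8=14  72^9=81  72^10=64  72^11=76
  72^12=13  72^13=9  72^14=30
So 72^14 ≡ 30 (mod 103), giving n = 14.

14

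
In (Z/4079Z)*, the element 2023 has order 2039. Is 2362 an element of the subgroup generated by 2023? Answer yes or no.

yes

2362 ∈ ⟨2023⟩ iff 2362^2039 ≡ 1 (mod 4079), since |⟨2023⟩| = 2039.
2362^2039 mod 4079 = 1.
Since 1 = 1, 2362 lies in the subgroup.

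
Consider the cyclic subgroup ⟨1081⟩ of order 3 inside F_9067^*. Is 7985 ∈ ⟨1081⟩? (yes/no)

7985 ∈ ⟨1081⟩ iff 7985^3 ≡ 1 (mod 9067), since |⟨1081⟩| = 3.
7985^3 mod 9067 = 1.
Since 1 = 1, 7985 lies in the subgroup.

yes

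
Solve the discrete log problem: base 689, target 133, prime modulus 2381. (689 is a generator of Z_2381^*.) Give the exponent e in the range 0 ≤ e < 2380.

2156

Baby-step giant-step with m = ceil(sqrt(2380)) = 49.
Baby table (689^j mod 2381 for j=0..48):
  0:1  1:689  2:902  3:37  4:1683  5:40  6:1369  7:365
  8:1480  9:652  10:1600  11:2378  12:314  13:2056  14:2270  15:2094
  16:2261  17:655  18:1286  19:322  20:425  21:2343  22:9  23:1439
  24:975  25:333  26:861  27:360  28:416  29:904  30:1415  31:1106
  32:114  33:2354  34:445  35:1837  36:1382  37:2179  38:1301  39:1133
  40:2050  41:517  42:1444  43:2039  44:81  45:1046  46:1632  47:616
  48:606
Giant step factor: 689^(-49) ≡ 984 (mod 2381).
Scan 133·984^i mod 2381 for i = 0, 1, …:
  i=0: 133   i=1: 2298   i=2: 1663   i=3: 645
  i=4: 1334   i=5: 725   i=6: 1481   i=7: 132
  i=8: 1314   i=9: 93     …   i=43: 859
  i=44: 1
Match at i=44, j=0: e = 44·49 + 0 = 2156.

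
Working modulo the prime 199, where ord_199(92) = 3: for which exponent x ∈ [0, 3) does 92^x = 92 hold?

Successive powers of 92 modulo 199:
  92^0=1  92^1=92
So 92^1 ≡ 92 (mod 199), giving x = 1.

1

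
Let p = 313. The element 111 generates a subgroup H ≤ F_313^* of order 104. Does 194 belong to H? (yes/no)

194 ∈ ⟨111⟩ iff 194^104 ≡ 1 (mod 313), since |⟨111⟩| = 104.
194^104 mod 313 = 214.
Since 214 ≠ 1, 194 does not lie in the subgroup.

no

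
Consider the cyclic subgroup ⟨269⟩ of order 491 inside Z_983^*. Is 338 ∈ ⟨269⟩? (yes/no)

yes

338 ∈ ⟨269⟩ iff 338^491 ≡ 1 (mod 983), since |⟨269⟩| = 491.
338^491 mod 983 = 1.
Since 1 = 1, 338 lies in the subgroup.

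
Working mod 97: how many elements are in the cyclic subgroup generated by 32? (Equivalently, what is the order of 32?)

48

The order of 32 must divide p − 1 = 96 = 2^5 · 3.
Divisors: 1, 2, 3, 4, 6, 8, 12, 16, 24, 32, 48, 96.
Check each in increasing order: 32^1 ≡ 32;  32^2 ≡ 54;  32^3 ≡ 79;  32^4 ≡ 6;  32^6 ≡ 33;  32^8 ≡ 36;  32^12 ≡ 22;  32^16 ≡ 35;  32^24 ≡ 96;  32^32 ≡ 61;  32^48 ≡ 1.
Smallest exponent giving 1 is 48.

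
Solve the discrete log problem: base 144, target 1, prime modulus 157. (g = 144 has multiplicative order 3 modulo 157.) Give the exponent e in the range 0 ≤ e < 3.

0

Successive powers of 144 modulo 157:
  144^0=1
So 144^0 ≡ 1 (mod 157), giving e = 0.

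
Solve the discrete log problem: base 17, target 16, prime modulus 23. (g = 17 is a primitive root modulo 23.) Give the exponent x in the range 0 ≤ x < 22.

Successive powers of 17 modulo 23:
  17^0=1  17^1=17  17^2=13  17^3=14  17^4=8  17^5=21
  17^6=12  17^7=20  17^8=18  17^9=7  17^10=4  17^11=22
  17^12=6  17^13=10  17^14=9  17^15=15  17^16=2  17^17=11
  17^18=3  17^19=5  17^20=16
So 17^20 ≡ 16 (mod 23), giving x = 20.

20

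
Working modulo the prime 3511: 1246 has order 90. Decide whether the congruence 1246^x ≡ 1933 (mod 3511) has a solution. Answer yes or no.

yes

1933 ∈ ⟨1246⟩ iff 1933^90 ≡ 1 (mod 3511), since |⟨1246⟩| = 90.
1933^90 mod 3511 = 1.
Since 1 = 1, 1933 lies in the subgroup.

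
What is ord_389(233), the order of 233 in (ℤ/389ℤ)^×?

The order of 233 must divide p − 1 = 388 = 2^2 · 97.
Divisors: 1, 2, 4, 97, 194, 388.
Check each in increasing order: 233^1 ≡ 233;  233^2 ≡ 218;  233^4 ≡ 66;  233^97 ≡ 274;  233^194 ≡ 388;  233^388 ≡ 1.
Smallest exponent giving 1 is 388.

388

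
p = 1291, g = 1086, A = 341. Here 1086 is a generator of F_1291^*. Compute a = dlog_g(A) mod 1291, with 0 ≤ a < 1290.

Baby-step giant-step with m = ceil(sqrt(1290)) = 36.
Baby table (1086^j mod 1291 for j=0..35):
  0:1  1:1086  2:713  3:1009  4:1006  5:330  6:773  7:328
  8:1183  9:193  10:456  11:763  12:1087  13:508  14:431  15:724
  16:45  17:1103  18:1101  19:220  20:85  21:649  22:1219  23:559
  24:304  25:939  26:1155  27:769  28:1148  29:913  30:30  31:305
  32:734  33:577  34:487  35:863
Giant step factor: 1086^(-36) ≡ 511 (mod 1291).
Scan 341·511^i mod 1291 for i = 0, 1, …:
  i=0: 341   i=1: 1257   i=2: 700   i=3: 93
  i=4: 1047   i=5: 543   i=6: 1199   i=7: 755
  i=8: 1087
Match at i=8, j=12: a = 8·36 + 12 = 300.

300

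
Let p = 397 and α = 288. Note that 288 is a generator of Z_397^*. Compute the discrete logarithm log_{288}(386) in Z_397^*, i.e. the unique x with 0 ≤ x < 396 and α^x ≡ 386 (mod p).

170

Baby-step giant-step with m = ceil(sqrt(396)) = 20.
Baby table (288^j mod 397 for j=0..19):
  0:1  1:288  2:368  3:382  4:47  5:38  6:225  7:89
  8:224  9:198  10:253  11:213  12:206  13:175  14:378  15:86
  16:154  17:285  18:298  19:72
Giant step factor: 288^(-20) ≡ 82 (mod 397).
Scan 386·82^i mod 397 for i = 0, 1, …:
  i=0: 386   i=1: 289   i=2: 275   i=3: 318
  i=4: 271   i=5: 387   i=6: 371   i=7: 250
  i=8: 253
Match at i=8, j=10: x = 8·20 + 10 = 170.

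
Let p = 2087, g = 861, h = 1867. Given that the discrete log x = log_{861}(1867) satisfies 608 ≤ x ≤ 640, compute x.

608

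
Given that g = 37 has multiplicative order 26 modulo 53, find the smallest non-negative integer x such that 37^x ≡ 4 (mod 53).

Successive powers of 37 modulo 53:
  37^0=1  37^1=37  37^2=44  37^3=38  37^4=28  37^5=29
  37^6=13  37^7=4
So 37^7 ≡ 4 (mod 53), giving x = 7.

7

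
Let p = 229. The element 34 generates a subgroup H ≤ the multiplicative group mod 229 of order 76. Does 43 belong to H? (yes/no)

yes

43 ∈ ⟨34⟩ iff 43^76 ≡ 1 (mod 229), since |⟨34⟩| = 76.
43^76 mod 229 = 1.
Since 1 = 1, 43 lies in the subgroup.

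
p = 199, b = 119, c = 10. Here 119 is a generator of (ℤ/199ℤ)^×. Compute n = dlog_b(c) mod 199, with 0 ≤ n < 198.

Baby-step giant-step with m = ceil(sqrt(198)) = 15.
Baby table (119^j mod 199 for j=0..14):
  0:1  1:119  2:32  3:27  4:29  5:68  6:132  7:186
  8:45  9:181  10:47  11:21  12:111  13:75  14:169
Giant step factor: 119^(-15) ≡ 83 (mod 199).
Scan 10·83^i mod 199 for i = 0, 1, …:
  i=0: 10   i=1: 34   i=2: 36   i=3: 3
  i=4: 50   i=5: 170   i=6: 180   i=7: 15
  i=8: 51   i=9: 54   i=10: 104   i=11: 75
Match at i=11, j=13: n = 11·15 + 13 = 178.

178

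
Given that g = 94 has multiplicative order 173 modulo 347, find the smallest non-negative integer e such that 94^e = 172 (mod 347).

131

Baby-step giant-step with m = ceil(sqrt(173)) = 14.
Baby table (94^j mod 347 for j=0..13):
  0:1  1:94  2:161  3:213  4:243  5:287  6:259  7:56
  8:59  9:341  10:130  11:75  12:110  13:277
Giant step factor: 94^(-14) ≡ 267 (mod 347).
Scan 172·267^i mod 347 for i = 0, 1, …:
  i=0: 172   i=1: 120   i=2: 116   i=3: 89
  i=4: 167   i=5: 173   i=6: 40   i=7: 270
  i=8: 261   i=9: 287
Match at i=9, j=5: e = 9·14 + 5 = 131.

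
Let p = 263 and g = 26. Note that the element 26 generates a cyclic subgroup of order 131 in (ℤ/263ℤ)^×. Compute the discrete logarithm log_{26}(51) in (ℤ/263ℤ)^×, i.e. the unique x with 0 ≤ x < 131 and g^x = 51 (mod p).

61

Baby-step giant-step with m = ceil(sqrt(131)) = 12.
Baby table (26^j mod 263 for j=0..11):
  0:1  1:26  2:150  3:218  4:145  5:88  6:184  7:50
  8:248  9:136  10:117  11:149
Giant step factor: 26^(-12) ≡ 100 (mod 263).
Scan 51·100^i mod 263 for i = 0, 1, …:
  i=0: 51   i=1: 103   i=2: 43   i=3: 92
  i=4: 258   i=5: 26
Match at i=5, j=1: x = 5·12 + 1 = 61.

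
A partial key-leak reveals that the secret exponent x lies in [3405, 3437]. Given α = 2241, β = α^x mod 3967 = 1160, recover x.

3415

Compute 2241^3405 mod 3967 = 982, then multiply by 2241 repeatedly:
  2241^3405=982  2241^3406=2944  2241^3407=383  2241^3408=1431  2241^3409=1535
  2241^3410=546  2241^3411=1750  2241^3412=2354  2241^3413=3171  2241^3414=1314
  2241^3415=1160
Found 1160 at exponent 3415.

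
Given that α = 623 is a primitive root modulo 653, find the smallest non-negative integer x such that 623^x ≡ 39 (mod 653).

63

Baby-step giant-step with m = ceil(sqrt(652)) = 26.
Baby table (623^j mod 653 for j=0..25):
  0:1  1:623  2:247  3:426  4:280  5:89  6:595  7:434
  8:40  9:106  10:85  11:62  12:99  13:295  14:292  15:382
  16:294  17:322  18:135  19:521  20:42  21:46  22:579  23:261
  24:6  25:473
Giant step factor: 623^(-26) ≡ 397 (mod 653).
Scan 39·397^i mod 653 for i = 0, 1, …:
  i=0: 39   i=1: 464   i=2: 62
Match at i=2, j=11: x = 2·26 + 11 = 63.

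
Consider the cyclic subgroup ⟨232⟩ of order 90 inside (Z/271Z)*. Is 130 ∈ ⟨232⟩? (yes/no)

130 ∈ ⟨232⟩ iff 130^90 ≡ 1 (mod 271), since |⟨232⟩| = 90.
130^90 mod 271 = 1.
Since 1 = 1, 130 lies in the subgroup.

yes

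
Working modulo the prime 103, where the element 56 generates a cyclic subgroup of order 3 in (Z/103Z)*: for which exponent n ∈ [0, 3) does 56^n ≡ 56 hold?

Successive powers of 56 modulo 103:
  56^0=1  56^1=56
So 56^1 ≡ 56 (mod 103), giving n = 1.

1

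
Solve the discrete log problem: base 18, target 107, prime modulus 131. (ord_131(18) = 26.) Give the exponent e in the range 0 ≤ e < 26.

Successive powers of 18 modulo 131:
  18^0=1  18^1=18  18^2=62  18^3=68  18^4=45  18^5=24
  18^6=39  18^7=47  18^8=60  18^9=32  18^10=52  18^11=19
  18^12=80  18^13=130  18^14=113  18^15=69  18^16=63  18^17=86
  18^18=107
So 18^18 ≡ 107 (mod 131), giving e = 18.

18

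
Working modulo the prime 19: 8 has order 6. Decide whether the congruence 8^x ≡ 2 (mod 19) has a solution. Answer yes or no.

no

⟨8⟩ has order 6; its elements mod 19 are {1, 7, 8, 11, 12, 18}.
2 is not in this set.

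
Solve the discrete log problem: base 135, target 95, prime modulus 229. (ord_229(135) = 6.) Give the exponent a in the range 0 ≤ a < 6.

5

Successive powers of 135 modulo 229:
  135^0=1  135^1=135  135^2=134  135^3=228  135^4=94  135^5=95
So 135^5 ≡ 95 (mod 229), giving a = 5.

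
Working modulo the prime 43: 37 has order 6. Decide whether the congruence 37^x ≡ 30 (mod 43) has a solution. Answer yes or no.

no

⟨37⟩ has order 6; its elements mod 43 are {1, 6, 7, 36, 37, 42}.
30 is not in this set.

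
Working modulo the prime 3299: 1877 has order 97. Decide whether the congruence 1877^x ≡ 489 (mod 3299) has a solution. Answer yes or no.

489 ∈ ⟨1877⟩ iff 489^97 ≡ 1 (mod 3299), since |⟨1877⟩| = 97.
489^97 mod 3299 = 1944.
Since 1944 ≠ 1, 489 does not lie in the subgroup.

no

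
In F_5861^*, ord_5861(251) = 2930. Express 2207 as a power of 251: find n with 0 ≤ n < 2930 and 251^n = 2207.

Baby-step giant-step with m = ceil(sqrt(2930)) = 55.
Baby table (251^j mod 5861 for j=0..54):
  0:1  1:251  2:4391  3:273  4:4052  5:3099  6:4197  7:4328
  8:2043  9:2886  10:3483  11:944  12:2504  13:1377  14:5689  15:3716
  16:817  17:5793  18:515  19:323  20:4880  21:5792  22:264  23:1793
  24:4607  25:1740  26:3026  27:3457  28:279  29:5558  30:140  31:5835
  32:5196  33:3054  34:4624  35:146  36:1480  37:2237  38:4692  39:5492
  40:1157  41:3218  42:4761  43:5228  44:5225  45:4472  46:3021  47:2202
  48:1768  49:4193  50:3324  51:2062  52:1794  53:4858  54:270
Giant step factor: 251^(-55) ≡ 5694 (mod 5861).
Scan 2207·5694^i mod 5861 for i = 0, 1, …:
  i=0: 2207   i=1: 674   i=2: 4662   i=3: 959
  i=4: 3955   i=5: 1808   i=6: 2836   i=7: 1129
  i=8: 4870   i=9: 1389     …   i=35: 2341
  i=36: 1740
Match at i=36, j=25: n = 36·55 + 25 = 2005.

2005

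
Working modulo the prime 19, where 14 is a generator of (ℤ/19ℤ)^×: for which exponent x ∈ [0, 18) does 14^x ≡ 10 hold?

Successive powers of 14 modulo 19:
  14^0=1  14^1=14  14^2=6  14^3=8  14^4=17  14^5=10
So 14^5 ≡ 10 (mod 19), giving x = 5.

5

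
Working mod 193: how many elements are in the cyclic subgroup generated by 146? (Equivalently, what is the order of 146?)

192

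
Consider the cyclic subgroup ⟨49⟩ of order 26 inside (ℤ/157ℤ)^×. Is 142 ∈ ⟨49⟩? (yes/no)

142 ∈ ⟨49⟩ iff 142^26 ≡ 1 (mod 157), since |⟨49⟩| = 26.
142^26 mod 157 = 145.
Since 145 ≠ 1, 142 does not lie in the subgroup.

no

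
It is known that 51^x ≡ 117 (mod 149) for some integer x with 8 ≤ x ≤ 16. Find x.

13

Compute 51^8 mod 149 = 25, then multiply by 51 repeatedly:
  51^8=25  51^9=83  51^10=61  51^11=131  51^12=125
  51^13=117
Found 117 at exponent 13.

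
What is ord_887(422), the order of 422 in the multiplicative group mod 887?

886

The order of 422 must divide p − 1 = 886 = 2 · 443.
Divisors: 1, 2, 443, 886.
Check each in increasing order: 422^1 ≡ 422;  422^2 ≡ 684;  422^443 ≡ 886;  422^886 ≡ 1.
Smallest exponent giving 1 is 886.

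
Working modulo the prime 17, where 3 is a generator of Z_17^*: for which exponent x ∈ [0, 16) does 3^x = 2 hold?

14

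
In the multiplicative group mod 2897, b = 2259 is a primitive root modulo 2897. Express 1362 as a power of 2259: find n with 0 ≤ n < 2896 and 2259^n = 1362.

Baby-step giant-step with m = ceil(sqrt(2896)) = 54.
Baby table (2259^j mod 2897 for j=0..53):
  0:1  1:2259  2:1464  3:1699  4:2413  5:1710  6:1189  7:432
  8:2496  9:902  10:1027  11:2393  12:2882  13:879  14:1216  15:588
  16:1466  17:423  18:2444  19:2211  20:221  21:955  22:1977  23:1766
  24:225  25:1300  26:2039  27:2768  28:1186  29:2346  30:1001  31:1599
  32:2479  33:160  34:2212  35:2480  36:2419  37:779  38:1282  39:1935
  40:2489  41:2471  42:2367  43:2088  44:476  45:497  46:1584  47:461
  48:1376  49:2800  50:1049  51:2842  52:326  53:596
Giant step factor: 2259^(-54) ≡ 735 (mod 2897).
Scan 1362·735^i mod 2897 for i = 0, 1, …:
  i=0: 1362   i=1: 1605   i=2: 596
Match at i=2, j=53: n = 2·54 + 53 = 161.

161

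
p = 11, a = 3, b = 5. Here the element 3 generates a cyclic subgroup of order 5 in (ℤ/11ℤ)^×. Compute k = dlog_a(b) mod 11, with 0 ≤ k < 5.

3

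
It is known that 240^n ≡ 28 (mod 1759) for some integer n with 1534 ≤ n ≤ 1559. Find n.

Compute 240^1534 mod 1759 = 934, then multiply by 240 repeatedly:
  240^1534=934  240^1535=767  240^1536=1144  240^1537=156  240^1538=501
  240^1539=628  240^1540=1205  240^1541=724  240^1542=1378  240^1543=28
Found 28 at exponent 1543.

1543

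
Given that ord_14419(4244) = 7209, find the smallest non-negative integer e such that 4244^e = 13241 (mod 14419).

4310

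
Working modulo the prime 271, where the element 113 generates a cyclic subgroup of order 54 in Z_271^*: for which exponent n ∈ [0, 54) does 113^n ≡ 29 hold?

9

Successive powers of 113 modulo 271:
  113^0=1  113^1=113  113^2=32  113^3=93  113^4=211  113^5=266
  113^6=248  113^7=111  113^8=77  113^9=29
So 113^9 ≡ 29 (mod 271), giving n = 9.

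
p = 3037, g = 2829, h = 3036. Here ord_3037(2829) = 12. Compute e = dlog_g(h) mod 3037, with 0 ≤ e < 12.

Successive powers of 2829 modulo 3037:
  2829^0=1  2829^1=2829  2829^2=746  2829^3=2756  2829^4=745  2829^5=2964
  2829^6=3036
So 2829^6 ≡ 3036 (mod 3037), giving e = 6.

6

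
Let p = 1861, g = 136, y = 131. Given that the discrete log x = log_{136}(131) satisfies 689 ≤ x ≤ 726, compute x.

714

Compute 136^689 mod 1861 = 689, then multiply by 136 repeatedly:
  136^689=689  136^690=654  136^691=1477  136^692=1745  136^693=973
  136^694=197  136^695=738  136^696=1735  136^697=1474  136^698=1337
  136^699=1315  136^700=184  136^701=831  136^702=1356  136^703=177
  136^704=1740  136^705=293  136^706=767  136^707=96  136^708=29
  136^709=222  136^710=416  136^711=746  136^712=962  136^713=562
  136^714=131
Found 131 at exponent 714.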